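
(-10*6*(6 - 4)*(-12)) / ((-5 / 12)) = -3456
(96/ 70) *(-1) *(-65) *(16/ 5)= 9984/ 35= 285.26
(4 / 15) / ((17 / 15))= 4 / 17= 0.24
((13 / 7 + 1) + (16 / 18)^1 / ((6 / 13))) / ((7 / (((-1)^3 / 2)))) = -452 / 1323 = -0.34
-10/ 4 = -5/ 2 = -2.50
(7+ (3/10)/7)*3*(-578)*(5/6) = -142477/14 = -10176.93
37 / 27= 1.37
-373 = -373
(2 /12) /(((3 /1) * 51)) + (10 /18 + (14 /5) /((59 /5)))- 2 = -65323 /54162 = -1.21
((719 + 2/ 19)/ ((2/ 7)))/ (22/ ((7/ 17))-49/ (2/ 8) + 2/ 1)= -669487/ 37392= -17.90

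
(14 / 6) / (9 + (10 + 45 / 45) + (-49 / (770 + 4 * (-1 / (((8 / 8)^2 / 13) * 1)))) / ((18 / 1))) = 30156 / 258431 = 0.12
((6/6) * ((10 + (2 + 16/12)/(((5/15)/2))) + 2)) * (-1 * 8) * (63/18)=-896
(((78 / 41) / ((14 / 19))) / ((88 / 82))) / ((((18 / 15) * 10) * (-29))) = -247 / 35728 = -0.01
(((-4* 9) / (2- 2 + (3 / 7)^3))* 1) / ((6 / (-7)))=4802 / 9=533.56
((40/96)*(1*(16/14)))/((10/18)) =6/7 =0.86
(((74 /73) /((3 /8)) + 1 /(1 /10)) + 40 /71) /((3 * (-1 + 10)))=206282 /419823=0.49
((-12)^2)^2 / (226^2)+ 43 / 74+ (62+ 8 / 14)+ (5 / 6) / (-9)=5667099794 / 89293617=63.47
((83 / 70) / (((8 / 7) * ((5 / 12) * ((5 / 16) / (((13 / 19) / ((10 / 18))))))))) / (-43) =-0.23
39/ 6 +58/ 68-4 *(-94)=6517/ 17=383.35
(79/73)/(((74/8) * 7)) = 316/18907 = 0.02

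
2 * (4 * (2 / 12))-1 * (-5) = 19 / 3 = 6.33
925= 925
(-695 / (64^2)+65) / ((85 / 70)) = 53.39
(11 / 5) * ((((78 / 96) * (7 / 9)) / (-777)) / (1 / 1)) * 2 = -0.00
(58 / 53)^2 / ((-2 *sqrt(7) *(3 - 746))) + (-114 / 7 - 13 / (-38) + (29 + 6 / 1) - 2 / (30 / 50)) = 1682 *sqrt(7) / 14609609 + 12547 / 798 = 15.72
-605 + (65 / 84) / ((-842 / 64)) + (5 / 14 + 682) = 77.30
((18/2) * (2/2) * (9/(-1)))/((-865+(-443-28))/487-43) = 39447/22277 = 1.77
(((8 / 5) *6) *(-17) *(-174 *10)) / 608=8874 / 19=467.05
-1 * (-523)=523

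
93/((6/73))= 2263/2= 1131.50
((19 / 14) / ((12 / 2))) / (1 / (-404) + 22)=1919 / 186627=0.01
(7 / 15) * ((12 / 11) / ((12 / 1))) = 7 / 165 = 0.04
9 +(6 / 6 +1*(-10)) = 0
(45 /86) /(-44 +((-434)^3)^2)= 45 /574694218795089592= 0.00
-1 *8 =-8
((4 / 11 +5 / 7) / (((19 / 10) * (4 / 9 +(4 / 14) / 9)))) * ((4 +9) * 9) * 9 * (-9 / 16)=-2359773 / 3344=-705.67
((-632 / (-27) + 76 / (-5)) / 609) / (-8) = -277 / 164430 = -0.00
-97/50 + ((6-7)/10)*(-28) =43/50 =0.86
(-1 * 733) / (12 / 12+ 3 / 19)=-13927 / 22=-633.05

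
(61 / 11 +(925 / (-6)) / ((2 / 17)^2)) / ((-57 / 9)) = 2939111 / 1672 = 1757.84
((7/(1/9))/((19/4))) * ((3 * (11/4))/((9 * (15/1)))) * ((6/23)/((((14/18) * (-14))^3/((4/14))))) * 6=-72171/257063065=-0.00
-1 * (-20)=20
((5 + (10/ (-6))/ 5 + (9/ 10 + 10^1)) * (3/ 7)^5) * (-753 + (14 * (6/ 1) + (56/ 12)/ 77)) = -55668735/ 369754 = -150.56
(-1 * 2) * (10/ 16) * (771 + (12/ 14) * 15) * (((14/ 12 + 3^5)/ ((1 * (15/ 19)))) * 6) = -50910215/ 28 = -1818221.96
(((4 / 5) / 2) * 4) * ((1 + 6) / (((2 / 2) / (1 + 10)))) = 616 / 5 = 123.20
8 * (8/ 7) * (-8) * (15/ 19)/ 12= -640/ 133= -4.81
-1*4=-4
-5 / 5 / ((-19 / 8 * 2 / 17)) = 68 / 19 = 3.58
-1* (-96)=96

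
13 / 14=0.93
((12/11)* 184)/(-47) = -2208/517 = -4.27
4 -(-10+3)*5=39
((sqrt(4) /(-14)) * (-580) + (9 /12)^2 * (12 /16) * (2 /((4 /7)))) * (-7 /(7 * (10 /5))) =-42.17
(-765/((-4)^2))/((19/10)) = -3825/152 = -25.16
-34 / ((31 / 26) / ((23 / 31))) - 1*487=-488339 / 961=-508.16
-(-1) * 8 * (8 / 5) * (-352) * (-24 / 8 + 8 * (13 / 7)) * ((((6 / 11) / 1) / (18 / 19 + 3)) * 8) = -51675136 / 875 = -59057.30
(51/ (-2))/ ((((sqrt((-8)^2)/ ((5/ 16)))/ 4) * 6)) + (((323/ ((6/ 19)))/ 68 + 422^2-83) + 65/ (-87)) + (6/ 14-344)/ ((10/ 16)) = 13833745147/ 77952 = 177464.92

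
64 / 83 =0.77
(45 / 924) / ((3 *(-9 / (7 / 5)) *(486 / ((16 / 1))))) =-2 / 24057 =-0.00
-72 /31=-2.32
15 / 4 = 3.75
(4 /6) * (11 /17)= 22 /51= 0.43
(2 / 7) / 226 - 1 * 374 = -374.00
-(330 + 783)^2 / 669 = -412923 / 223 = -1851.67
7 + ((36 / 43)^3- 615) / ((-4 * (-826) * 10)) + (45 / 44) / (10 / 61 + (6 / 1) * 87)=803432513304199 / 115049519874520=6.98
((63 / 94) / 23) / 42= 3 / 4324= 0.00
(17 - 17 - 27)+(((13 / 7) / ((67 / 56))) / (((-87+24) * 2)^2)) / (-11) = -78979157 / 2925153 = -27.00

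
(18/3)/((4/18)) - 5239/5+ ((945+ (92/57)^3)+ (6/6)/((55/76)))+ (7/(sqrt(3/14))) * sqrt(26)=-715167109/10185615+ 14 * sqrt(273)/3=6.89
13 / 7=1.86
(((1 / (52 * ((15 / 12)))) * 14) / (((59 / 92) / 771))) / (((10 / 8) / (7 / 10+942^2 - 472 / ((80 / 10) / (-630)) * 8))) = 23529769877712 / 95875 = 245421328.58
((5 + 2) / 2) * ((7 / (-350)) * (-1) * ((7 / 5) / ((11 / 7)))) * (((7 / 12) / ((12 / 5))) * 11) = 2401 / 14400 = 0.17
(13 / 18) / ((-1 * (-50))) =13 / 900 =0.01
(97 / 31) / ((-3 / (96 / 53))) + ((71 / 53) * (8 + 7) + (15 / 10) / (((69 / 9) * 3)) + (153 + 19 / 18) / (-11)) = 15956884 / 3741111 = 4.27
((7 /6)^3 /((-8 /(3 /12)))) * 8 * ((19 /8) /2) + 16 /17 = 110395 /235008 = 0.47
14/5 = 2.80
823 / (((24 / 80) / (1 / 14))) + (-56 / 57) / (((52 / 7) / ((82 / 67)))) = 195.79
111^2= 12321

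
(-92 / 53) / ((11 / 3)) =-0.47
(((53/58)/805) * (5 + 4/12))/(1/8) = 3392/70035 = 0.05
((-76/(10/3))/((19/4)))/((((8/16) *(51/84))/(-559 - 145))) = 946176/85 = 11131.48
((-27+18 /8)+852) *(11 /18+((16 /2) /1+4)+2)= 290089 /24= 12087.04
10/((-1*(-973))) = 0.01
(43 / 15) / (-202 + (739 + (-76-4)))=43 / 6855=0.01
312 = 312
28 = 28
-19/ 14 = -1.36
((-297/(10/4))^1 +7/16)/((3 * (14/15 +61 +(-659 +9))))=9469/141136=0.07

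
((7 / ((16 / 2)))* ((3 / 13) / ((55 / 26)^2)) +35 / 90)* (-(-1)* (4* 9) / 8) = 5908 / 3025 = 1.95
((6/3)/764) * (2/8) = 1/1528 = 0.00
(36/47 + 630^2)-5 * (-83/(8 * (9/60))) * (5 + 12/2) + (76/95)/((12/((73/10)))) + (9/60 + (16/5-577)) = 5641857947/14100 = 400131.77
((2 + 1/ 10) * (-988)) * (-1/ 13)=798/ 5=159.60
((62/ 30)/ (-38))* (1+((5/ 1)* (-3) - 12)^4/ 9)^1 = -183055/ 57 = -3211.49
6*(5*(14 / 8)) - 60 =-15 / 2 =-7.50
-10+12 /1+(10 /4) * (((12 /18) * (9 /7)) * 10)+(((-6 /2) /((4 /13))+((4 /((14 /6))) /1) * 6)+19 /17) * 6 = 7937 /238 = 33.35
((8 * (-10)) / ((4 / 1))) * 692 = -13840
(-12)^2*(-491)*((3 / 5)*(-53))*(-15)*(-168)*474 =2685653542656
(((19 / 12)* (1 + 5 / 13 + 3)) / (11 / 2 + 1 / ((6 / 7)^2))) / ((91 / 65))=855 / 1183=0.72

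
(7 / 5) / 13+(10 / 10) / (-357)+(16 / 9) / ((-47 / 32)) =-3617126 / 3271905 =-1.11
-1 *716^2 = -512656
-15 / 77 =-0.19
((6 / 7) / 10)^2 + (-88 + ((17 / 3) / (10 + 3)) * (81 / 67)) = -93323686 / 1066975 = -87.47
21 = 21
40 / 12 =10 / 3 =3.33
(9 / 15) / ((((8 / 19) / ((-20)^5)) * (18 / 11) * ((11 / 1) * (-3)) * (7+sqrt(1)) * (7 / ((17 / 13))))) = 1615000 / 819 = 1971.92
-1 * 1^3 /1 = -1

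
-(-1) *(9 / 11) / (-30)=-3 / 110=-0.03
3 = 3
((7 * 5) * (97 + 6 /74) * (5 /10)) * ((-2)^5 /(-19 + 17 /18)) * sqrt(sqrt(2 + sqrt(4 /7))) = 1034496 * 7^(3 /4) * (2 * sqrt(7) + 14)^(1 /4) /2405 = 3879.53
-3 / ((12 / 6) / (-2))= 3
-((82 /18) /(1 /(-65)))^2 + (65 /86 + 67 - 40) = -87654.03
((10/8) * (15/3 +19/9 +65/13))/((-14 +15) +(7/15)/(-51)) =46325/3032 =15.28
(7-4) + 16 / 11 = 49 / 11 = 4.45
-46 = -46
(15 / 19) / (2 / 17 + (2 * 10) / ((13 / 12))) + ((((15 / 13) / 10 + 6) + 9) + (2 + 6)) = 11743151 / 507091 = 23.16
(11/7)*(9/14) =99/98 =1.01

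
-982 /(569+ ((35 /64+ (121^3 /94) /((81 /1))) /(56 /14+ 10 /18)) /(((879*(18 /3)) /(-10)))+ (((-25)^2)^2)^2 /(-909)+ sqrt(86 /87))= 28606296542951623832838144*sqrt(7482) /71413255201172815298914193220172005076277+ 417768415808717656561495469088463488 /71413255201172815298914193220172005076277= 0.00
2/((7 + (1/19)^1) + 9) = 38/305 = 0.12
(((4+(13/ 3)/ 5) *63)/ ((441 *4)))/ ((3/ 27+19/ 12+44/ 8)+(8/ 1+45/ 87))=6351/ 574105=0.01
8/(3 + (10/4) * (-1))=16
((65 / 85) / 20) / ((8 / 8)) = 13 / 340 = 0.04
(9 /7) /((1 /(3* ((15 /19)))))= 405 /133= 3.05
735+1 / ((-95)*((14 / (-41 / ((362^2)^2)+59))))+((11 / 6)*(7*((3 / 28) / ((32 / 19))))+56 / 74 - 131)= 584809473705488531 / 965783083600640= 605.53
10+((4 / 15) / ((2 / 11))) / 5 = 772 / 75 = 10.29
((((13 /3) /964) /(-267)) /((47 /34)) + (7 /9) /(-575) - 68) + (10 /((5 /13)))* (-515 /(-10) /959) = -222151994289151 /3335359180650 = -66.61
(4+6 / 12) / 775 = 9 / 1550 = 0.01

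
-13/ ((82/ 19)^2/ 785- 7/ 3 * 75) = 3684005/ 49585651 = 0.07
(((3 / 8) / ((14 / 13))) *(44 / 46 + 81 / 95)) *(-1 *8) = -154167 / 30590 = -5.04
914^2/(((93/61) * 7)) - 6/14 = 50958877/651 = 78277.84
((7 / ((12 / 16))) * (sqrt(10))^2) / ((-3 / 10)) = -2800 / 9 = -311.11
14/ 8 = 7/ 4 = 1.75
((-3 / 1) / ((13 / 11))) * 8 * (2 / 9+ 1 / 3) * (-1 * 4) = 1760 / 39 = 45.13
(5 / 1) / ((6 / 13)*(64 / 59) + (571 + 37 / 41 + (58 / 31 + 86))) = 4874285 / 643672788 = 0.01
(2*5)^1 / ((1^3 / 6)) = 60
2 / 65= 0.03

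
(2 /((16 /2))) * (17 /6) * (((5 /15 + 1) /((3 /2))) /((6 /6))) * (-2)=-34 /27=-1.26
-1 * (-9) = 9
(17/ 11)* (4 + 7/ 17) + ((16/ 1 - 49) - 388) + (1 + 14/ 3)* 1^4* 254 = 33830/ 33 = 1025.15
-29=-29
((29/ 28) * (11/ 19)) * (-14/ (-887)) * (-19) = -319/ 1774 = -0.18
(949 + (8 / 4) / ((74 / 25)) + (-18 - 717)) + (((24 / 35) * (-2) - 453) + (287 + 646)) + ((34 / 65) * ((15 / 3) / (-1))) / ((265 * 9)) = 5567428823 / 8030295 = 693.30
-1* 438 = -438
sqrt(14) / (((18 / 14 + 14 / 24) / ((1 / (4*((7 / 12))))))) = 36*sqrt(14) / 157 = 0.86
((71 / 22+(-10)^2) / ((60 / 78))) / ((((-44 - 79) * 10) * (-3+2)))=9841 / 90200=0.11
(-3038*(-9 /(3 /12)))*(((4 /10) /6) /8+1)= 551397 /5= 110279.40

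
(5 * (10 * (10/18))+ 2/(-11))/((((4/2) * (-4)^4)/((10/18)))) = 3415/114048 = 0.03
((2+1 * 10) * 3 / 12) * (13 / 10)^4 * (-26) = -1113879 / 5000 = -222.78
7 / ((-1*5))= -7 / 5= -1.40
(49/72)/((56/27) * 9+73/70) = 1715/49668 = 0.03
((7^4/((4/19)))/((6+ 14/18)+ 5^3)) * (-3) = -1231713/4744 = -259.64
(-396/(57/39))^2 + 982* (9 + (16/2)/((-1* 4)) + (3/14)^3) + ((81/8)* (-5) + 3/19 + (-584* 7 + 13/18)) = 678971580019/8915256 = 76158.39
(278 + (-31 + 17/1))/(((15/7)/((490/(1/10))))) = 603680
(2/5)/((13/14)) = 28/65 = 0.43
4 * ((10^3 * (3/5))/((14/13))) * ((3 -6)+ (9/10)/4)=-43290/7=-6184.29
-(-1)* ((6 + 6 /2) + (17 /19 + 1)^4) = 2852505 /130321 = 21.89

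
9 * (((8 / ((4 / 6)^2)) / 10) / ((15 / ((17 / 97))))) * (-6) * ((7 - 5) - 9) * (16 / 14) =9.09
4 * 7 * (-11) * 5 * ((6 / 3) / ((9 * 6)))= -1540 / 27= -57.04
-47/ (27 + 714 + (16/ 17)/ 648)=-64719/ 1020359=-0.06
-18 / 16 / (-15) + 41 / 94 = 961 / 1880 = 0.51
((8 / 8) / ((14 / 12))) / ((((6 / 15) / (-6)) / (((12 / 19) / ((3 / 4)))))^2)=345600 / 2527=136.76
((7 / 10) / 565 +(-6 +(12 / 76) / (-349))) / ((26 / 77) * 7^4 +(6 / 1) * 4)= -2472375763 / 344005007300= -0.01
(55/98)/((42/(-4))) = -55/1029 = -0.05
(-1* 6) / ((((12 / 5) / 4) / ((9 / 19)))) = -90 / 19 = -4.74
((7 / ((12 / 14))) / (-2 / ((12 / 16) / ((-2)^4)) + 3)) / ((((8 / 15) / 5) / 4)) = -525 / 68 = -7.72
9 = 9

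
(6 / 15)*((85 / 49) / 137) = 34 / 6713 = 0.01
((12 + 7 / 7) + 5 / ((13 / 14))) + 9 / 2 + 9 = 829 / 26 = 31.88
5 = 5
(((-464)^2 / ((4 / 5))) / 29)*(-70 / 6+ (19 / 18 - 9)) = -1637920 / 9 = -181991.11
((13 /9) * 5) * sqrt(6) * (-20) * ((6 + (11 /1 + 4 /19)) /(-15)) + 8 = 8 + 28340 * sqrt(6) /171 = 413.96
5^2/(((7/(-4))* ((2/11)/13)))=-7150/7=-1021.43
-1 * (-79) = 79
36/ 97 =0.37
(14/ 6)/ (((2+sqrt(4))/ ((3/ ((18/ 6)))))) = 7/ 12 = 0.58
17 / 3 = 5.67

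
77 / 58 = 1.33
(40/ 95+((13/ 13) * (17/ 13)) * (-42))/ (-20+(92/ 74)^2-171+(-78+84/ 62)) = 571313818/ 2789370259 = 0.20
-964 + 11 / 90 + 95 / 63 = -606293 / 630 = -962.37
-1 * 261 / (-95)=261 / 95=2.75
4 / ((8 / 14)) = 7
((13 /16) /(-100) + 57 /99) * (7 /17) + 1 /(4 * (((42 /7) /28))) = 24647 /17600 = 1.40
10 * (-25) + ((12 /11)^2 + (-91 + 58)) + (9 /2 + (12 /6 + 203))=-17499 /242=-72.31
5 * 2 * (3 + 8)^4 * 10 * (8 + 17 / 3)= 20009366.67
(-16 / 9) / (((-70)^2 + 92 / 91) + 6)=-728 / 2009421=-0.00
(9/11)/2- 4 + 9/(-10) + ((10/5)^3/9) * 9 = 193/55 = 3.51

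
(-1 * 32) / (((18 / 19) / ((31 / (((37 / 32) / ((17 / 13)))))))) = -5126656 / 4329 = -1184.26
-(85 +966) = -1051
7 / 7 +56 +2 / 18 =514 / 9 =57.11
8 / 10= 4 / 5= 0.80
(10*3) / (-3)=-10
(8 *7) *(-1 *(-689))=38584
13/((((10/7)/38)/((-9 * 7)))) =-108927/5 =-21785.40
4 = 4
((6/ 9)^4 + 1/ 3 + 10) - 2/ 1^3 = 691/ 81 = 8.53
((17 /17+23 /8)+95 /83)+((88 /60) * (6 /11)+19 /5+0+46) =184657 /3320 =55.62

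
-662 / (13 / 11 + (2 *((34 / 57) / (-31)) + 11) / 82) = -1055118108 / 2096681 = -503.23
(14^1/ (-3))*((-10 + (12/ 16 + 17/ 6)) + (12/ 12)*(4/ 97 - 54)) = 491939/ 1746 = 281.75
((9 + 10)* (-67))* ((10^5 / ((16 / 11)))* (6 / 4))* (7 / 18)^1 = -51052604.17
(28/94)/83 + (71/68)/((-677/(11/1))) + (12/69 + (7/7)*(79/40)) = 88208095283/41304880280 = 2.14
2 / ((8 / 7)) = 7 / 4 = 1.75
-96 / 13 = -7.38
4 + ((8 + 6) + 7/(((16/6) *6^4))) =62215/3456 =18.00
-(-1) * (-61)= -61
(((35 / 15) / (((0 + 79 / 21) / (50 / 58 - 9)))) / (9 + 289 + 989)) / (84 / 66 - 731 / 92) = 1063888 / 1810121391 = 0.00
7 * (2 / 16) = 7 / 8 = 0.88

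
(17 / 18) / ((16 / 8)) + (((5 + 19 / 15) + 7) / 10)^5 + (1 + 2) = 7.58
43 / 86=1 / 2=0.50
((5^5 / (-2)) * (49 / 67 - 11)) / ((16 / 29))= 3896875 / 134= 29081.16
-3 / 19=-0.16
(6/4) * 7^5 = 50421/2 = 25210.50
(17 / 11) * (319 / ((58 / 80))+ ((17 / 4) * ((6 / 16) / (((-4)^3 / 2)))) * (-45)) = 683.46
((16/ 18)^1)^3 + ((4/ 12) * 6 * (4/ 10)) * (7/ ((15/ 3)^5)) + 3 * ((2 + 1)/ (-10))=-4462301/ 22781250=-0.20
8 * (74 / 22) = 296 / 11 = 26.91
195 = 195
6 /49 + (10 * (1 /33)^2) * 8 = 10454 /53361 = 0.20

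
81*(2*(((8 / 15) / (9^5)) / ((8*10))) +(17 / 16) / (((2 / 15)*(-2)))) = -1129312061 / 3499200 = -322.73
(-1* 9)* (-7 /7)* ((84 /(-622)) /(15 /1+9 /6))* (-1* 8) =2016 /3421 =0.59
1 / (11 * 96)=0.00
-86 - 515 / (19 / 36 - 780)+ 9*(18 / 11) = -1981444 / 28061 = -70.61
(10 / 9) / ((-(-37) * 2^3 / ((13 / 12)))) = 65 / 15984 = 0.00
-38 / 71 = -0.54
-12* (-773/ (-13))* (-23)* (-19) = -4053612/ 13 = -311816.31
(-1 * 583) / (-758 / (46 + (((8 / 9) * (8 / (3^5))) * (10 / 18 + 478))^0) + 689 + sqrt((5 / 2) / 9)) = -3119603850 / 3600504041 + 3863541 * sqrt(10) / 18002520205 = -0.87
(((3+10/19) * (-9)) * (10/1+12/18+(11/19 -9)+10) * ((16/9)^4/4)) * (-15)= 3831070720/263169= 14557.45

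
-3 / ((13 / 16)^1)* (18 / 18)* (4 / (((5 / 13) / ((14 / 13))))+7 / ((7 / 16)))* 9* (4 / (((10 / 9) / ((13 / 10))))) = -528768 / 125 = -4230.14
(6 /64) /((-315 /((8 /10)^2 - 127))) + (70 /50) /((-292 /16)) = -79931 /2044000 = -0.04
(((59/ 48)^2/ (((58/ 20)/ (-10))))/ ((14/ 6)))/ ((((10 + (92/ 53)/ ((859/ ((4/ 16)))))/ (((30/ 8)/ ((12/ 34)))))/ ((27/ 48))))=-1010306729625/ 757141331968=-1.33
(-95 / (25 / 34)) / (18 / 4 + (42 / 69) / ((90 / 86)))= -267444 / 10519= -25.42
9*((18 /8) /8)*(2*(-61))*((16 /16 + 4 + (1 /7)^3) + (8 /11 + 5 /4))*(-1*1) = 520509645 /241472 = 2155.57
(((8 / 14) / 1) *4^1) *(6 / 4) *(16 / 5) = 384 / 35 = 10.97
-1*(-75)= 75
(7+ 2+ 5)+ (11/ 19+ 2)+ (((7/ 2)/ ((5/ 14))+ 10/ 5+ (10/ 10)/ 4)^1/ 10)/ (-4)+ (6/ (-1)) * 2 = 65021/ 15200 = 4.28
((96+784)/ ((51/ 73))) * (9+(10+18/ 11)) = 1325680/ 51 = 25993.73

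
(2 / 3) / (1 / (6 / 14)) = 2 / 7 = 0.29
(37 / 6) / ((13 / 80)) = 1480 / 39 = 37.95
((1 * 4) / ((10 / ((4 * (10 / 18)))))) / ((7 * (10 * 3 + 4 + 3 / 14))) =16 / 4311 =0.00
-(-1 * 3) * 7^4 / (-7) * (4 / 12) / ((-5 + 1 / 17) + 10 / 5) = 5831 / 50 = 116.62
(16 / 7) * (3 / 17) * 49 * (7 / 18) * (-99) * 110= -1422960 / 17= -83703.53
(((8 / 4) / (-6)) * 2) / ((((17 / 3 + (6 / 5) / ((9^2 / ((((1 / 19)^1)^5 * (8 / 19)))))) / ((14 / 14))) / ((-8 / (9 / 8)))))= 30109363840 / 35990098981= 0.84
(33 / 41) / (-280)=-33 / 11480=-0.00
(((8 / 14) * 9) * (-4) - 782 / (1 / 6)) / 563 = -32988 / 3941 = -8.37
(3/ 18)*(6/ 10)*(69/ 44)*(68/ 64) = 1173/ 7040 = 0.17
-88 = -88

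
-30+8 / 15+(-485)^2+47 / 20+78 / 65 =2822389 / 12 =235199.08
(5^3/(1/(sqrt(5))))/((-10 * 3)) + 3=-6.32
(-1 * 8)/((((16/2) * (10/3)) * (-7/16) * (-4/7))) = -6/5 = -1.20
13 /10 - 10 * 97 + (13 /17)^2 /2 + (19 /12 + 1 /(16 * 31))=-2078822557 /2150160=-966.82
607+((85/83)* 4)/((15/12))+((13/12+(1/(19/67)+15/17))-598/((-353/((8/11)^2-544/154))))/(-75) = 880510386823877/1442816949420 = 610.27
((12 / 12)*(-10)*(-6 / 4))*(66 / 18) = 55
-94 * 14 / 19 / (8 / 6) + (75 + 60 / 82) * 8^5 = 1933107693 / 779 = 2481524.64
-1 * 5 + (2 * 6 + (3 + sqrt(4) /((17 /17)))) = 12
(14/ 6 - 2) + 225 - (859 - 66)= -1703/ 3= -567.67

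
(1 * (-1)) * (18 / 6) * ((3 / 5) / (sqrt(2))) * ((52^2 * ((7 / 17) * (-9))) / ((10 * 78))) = 4914 * sqrt(2) / 425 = 16.35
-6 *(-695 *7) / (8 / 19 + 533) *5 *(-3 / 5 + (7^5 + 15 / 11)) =4598793.19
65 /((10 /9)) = 117 /2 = 58.50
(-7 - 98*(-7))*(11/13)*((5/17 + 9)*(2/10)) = 1180102/1105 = 1067.97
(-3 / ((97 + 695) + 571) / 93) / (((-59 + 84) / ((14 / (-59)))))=14 / 62323175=0.00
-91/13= -7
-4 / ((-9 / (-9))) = -4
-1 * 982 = -982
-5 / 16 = -0.31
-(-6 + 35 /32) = 157 /32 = 4.91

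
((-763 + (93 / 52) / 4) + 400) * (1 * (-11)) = 829521 / 208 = 3988.08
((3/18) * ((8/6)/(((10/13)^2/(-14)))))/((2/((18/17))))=-1183/425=-2.78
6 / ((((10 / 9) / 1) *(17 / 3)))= 81 / 85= 0.95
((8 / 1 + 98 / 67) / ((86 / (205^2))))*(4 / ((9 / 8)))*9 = 426301600 / 2881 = 147970.01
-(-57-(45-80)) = 22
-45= -45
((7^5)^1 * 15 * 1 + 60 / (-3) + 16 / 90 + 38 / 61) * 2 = 1383951046 / 2745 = 504171.60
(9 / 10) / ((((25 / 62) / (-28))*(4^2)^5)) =-1953 / 32768000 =-0.00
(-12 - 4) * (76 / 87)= -1216 / 87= -13.98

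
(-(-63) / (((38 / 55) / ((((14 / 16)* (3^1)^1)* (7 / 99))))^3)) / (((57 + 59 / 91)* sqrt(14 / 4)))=1338257375* sqrt(14) / 442150674432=0.01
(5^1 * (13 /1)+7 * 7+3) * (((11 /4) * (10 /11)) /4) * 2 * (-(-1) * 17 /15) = 663 /4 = 165.75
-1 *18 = -18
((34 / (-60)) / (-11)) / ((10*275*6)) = 17 / 5445000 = 0.00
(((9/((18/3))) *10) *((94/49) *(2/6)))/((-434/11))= -2585/10633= -0.24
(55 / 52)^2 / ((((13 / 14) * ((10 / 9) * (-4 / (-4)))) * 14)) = 5445 / 70304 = 0.08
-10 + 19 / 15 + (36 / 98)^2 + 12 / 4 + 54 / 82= -7294261 / 1476615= -4.94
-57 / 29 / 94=-57 / 2726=-0.02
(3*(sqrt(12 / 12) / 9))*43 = 43 / 3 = 14.33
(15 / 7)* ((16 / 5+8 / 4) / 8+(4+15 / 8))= 783 / 56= 13.98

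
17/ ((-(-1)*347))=17/ 347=0.05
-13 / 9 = -1.44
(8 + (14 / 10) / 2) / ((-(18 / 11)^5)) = -4670479 / 6298560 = -0.74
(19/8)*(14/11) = 3.02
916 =916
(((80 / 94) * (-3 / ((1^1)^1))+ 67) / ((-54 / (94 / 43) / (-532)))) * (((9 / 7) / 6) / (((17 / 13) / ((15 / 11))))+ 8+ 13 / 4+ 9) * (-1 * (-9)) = 47824881 / 187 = 255748.03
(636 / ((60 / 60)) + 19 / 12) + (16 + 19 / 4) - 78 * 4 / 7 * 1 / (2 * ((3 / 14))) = 1663 / 3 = 554.33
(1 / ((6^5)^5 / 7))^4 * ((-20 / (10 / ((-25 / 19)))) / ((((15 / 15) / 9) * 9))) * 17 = 1020425 / 6206526923250673607918557538001549295102865249493071279659183680510222844035072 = 0.00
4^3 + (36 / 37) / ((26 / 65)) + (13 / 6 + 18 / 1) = 19225 / 222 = 86.60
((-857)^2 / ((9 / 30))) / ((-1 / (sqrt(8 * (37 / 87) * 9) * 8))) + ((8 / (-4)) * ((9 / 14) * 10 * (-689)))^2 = 3845240100 / 49-117511840 * sqrt(6438) / 87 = -29902895.66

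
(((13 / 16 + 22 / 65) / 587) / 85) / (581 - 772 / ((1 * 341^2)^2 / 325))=16184961340317 / 407646765513955442800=0.00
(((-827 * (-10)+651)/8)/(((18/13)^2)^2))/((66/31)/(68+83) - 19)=-1192684539761/74636256384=-15.98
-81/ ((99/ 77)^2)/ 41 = -1.20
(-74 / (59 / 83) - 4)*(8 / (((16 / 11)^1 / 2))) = -70158 / 59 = -1189.12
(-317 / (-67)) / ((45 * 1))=317 / 3015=0.11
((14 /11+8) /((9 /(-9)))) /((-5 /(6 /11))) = 1.01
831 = 831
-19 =-19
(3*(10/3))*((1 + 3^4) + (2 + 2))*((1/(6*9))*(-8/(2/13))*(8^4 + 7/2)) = -3394993.33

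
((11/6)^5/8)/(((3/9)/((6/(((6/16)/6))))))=161051/216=745.61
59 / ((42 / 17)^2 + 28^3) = 17051 / 6345892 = 0.00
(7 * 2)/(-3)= -4.67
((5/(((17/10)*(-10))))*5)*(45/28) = -1125/476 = -2.36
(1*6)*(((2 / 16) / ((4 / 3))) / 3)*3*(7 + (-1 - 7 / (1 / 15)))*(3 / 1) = -2673 / 16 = -167.06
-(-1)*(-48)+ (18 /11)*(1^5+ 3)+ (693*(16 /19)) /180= -39932 /1045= -38.21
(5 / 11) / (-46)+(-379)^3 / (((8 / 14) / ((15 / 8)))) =-1446196979615 / 8096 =-178631049.85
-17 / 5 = -3.40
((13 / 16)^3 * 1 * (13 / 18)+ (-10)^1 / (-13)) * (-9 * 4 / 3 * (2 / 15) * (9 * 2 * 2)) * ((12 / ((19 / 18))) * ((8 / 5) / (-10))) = 121.18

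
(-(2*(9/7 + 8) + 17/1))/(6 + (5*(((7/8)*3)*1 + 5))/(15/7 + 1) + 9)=-43824/33425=-1.31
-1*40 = -40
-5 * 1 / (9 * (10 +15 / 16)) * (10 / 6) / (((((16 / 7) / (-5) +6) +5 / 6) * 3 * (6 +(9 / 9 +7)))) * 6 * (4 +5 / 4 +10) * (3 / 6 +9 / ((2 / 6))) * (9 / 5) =-13420 / 9373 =-1.43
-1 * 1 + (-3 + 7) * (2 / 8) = 0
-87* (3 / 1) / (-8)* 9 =293.62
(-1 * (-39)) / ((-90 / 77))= -1001 / 30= -33.37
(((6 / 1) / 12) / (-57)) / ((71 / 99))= -33 / 2698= -0.01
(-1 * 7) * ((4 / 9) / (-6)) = 14 / 27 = 0.52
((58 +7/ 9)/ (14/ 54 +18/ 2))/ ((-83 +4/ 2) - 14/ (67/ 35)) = -106329/ 1479250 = -0.07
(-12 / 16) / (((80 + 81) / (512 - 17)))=-1485 / 644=-2.31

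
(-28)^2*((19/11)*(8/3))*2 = 238336/33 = 7222.30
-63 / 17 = -3.71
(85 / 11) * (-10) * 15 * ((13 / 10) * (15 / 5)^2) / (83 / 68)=-10143900 / 913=-11110.51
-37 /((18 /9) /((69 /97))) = -2553 /194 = -13.16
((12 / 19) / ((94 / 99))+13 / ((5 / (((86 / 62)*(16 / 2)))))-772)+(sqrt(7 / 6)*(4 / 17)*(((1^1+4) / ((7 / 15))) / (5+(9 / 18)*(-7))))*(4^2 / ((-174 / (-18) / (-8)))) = -102770814 / 138415-12800*sqrt(42) / 3451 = -766.52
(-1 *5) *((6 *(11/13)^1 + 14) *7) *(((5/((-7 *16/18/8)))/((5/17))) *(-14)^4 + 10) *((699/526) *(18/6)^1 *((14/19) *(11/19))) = 1176817836181680/1234259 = 953461012.79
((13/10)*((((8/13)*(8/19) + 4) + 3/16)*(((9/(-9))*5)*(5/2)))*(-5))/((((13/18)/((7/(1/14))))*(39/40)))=322903875/6422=50280.89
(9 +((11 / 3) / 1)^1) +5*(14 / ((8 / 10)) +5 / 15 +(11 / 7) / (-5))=4211 / 42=100.26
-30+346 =316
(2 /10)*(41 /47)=41 /235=0.17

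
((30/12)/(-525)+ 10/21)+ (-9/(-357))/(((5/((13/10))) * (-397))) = 79539/168725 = 0.47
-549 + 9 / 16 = -8775 / 16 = -548.44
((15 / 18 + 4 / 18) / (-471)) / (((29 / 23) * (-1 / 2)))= 437 / 122931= 0.00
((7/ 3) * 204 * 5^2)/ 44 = 2975/ 11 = 270.45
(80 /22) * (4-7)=-120 /11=-10.91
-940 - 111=-1051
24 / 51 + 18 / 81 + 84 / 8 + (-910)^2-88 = 253375097 / 306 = 828023.19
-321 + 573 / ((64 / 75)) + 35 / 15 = 67741 / 192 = 352.82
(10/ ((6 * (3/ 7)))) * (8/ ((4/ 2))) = 140/ 9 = 15.56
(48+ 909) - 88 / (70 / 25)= 6479 / 7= 925.57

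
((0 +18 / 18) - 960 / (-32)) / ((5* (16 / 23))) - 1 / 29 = 20597 / 2320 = 8.88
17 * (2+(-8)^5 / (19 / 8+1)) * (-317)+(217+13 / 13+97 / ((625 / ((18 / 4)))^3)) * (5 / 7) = 551721568080629893 / 10546875000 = 52311378.31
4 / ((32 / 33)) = 33 / 8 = 4.12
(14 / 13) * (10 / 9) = 140 / 117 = 1.20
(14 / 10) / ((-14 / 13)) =-13 / 10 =-1.30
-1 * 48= -48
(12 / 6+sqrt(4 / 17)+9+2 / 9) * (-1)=-101 / 9 -2 * sqrt(17) / 17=-11.71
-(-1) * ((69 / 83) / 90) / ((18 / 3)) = 23 / 14940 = 0.00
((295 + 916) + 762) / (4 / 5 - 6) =-9865 / 26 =-379.42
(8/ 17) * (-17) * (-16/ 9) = 128/ 9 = 14.22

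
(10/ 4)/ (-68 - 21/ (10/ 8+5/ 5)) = -15/ 464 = -0.03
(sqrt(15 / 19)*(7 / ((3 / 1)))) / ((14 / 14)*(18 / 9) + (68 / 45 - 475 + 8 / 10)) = -105*sqrt(285) / 402439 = -0.00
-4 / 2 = -2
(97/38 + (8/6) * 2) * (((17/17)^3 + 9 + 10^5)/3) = 29752975/171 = 173994.01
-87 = -87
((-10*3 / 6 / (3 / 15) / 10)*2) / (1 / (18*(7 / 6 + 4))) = -465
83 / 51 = 1.63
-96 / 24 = -4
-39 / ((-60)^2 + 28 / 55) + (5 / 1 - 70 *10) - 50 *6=-197040005 / 198028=-995.01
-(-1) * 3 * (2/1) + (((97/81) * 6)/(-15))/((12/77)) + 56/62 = 288481/75330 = 3.83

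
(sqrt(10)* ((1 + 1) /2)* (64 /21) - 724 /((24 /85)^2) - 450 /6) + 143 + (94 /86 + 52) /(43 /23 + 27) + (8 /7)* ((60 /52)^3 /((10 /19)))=-71199592962185 /7903821744 + 64* sqrt(10) /21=-8998.61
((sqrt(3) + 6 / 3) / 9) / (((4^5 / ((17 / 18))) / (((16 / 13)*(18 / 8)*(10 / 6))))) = 85*sqrt(3) / 179712 + 85 / 89856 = 0.00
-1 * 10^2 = -100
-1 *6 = -6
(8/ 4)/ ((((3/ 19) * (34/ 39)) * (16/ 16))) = 247/ 17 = 14.53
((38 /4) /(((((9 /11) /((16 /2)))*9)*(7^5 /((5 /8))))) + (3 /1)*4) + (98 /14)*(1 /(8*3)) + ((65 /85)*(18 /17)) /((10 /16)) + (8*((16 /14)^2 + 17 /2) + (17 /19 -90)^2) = 45630192392554187 /5681202309720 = 8031.78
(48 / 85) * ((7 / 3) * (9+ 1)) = 13.18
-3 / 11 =-0.27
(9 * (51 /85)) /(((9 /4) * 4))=3 /5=0.60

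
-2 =-2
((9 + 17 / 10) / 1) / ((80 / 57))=6099 / 800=7.62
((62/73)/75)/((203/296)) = 18352/1111425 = 0.02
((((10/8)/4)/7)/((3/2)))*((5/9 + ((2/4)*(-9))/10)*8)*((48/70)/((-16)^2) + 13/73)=280801/61810560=0.00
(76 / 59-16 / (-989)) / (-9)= -76108 / 525159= -0.14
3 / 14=0.21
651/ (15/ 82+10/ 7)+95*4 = 725174/ 925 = 783.97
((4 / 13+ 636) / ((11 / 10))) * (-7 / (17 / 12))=-631680 / 221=-2858.28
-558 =-558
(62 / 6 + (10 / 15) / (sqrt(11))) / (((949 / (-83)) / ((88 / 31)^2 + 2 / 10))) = -7.61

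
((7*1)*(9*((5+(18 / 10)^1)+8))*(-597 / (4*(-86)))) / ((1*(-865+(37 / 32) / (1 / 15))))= -1590408 / 833125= -1.91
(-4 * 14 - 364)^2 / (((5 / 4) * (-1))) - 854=-141974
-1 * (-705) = 705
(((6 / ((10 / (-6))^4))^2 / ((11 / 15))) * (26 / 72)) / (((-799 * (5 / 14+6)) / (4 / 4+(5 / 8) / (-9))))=-13334139 / 244444062500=-0.00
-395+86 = -309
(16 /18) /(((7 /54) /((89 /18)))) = 712 /21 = 33.90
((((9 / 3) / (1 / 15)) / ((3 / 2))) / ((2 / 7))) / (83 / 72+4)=20.38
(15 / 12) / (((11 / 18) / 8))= 180 / 11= 16.36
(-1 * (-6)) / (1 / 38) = 228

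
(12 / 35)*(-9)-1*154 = -5498 / 35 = -157.09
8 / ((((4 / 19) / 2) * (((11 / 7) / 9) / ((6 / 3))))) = 9576 / 11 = 870.55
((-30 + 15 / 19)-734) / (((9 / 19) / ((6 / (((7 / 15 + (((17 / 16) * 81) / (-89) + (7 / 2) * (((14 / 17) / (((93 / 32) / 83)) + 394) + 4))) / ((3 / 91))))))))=-326467393440 / 1510745981381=-0.22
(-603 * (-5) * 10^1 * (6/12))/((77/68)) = 1025100/77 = 13312.99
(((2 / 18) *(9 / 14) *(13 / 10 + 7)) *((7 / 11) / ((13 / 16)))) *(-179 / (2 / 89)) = -2644546 / 715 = -3698.67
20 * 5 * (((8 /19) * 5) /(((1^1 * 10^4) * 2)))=1 /95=0.01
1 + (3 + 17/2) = 25/2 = 12.50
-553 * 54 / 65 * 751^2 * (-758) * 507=497889053196444 / 5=99577810639288.80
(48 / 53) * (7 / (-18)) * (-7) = 392 / 159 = 2.47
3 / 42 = 1 / 14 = 0.07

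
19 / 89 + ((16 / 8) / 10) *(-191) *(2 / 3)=-33713 / 1335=-25.25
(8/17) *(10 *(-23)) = -1840/17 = -108.24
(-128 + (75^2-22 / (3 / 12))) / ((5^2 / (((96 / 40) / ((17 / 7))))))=454356 / 2125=213.81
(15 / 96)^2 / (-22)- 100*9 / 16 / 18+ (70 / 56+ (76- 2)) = 1624807 / 22528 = 72.12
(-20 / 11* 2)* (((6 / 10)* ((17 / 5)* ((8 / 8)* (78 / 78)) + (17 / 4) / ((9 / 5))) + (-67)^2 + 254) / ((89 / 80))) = -45565984 / 2937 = -15514.47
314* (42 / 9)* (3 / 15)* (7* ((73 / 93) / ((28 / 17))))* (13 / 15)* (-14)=-248222338 / 20925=-11862.48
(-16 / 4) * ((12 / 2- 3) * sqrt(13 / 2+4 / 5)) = -6 * sqrt(730) / 5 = -32.42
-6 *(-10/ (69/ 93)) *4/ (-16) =-465/ 23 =-20.22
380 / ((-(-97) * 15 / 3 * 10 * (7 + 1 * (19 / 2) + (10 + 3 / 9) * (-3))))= -76 / 14065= -0.01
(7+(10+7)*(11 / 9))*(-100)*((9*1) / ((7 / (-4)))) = 100000 / 7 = 14285.71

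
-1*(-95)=95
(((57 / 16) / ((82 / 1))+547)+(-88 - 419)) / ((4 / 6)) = 157611 / 2624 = 60.07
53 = 53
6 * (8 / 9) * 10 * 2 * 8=853.33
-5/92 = -0.05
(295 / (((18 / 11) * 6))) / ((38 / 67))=52.98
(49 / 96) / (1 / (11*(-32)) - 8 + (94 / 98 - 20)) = -26411 / 1399347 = -0.02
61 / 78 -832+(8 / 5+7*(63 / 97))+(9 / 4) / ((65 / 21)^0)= -822.82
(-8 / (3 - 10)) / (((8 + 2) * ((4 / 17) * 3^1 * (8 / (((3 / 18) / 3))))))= 17 / 15120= 0.00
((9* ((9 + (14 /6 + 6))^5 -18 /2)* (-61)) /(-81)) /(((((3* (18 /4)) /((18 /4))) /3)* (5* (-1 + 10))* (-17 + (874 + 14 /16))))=37107700072 /135084429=274.70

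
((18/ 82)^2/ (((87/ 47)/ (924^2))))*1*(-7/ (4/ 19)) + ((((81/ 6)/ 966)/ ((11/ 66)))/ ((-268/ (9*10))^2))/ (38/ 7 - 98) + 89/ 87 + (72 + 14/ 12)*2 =-713985307658868277/ 966372096576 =-738830.63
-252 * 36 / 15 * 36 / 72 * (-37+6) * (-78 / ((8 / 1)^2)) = -228501 / 20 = -11425.05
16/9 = 1.78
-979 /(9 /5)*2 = -9790 /9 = -1087.78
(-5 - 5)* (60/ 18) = -100/ 3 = -33.33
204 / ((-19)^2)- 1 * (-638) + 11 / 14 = 3231279 / 5054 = 639.35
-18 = -18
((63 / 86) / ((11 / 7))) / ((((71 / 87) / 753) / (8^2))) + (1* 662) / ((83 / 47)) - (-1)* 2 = 27905.42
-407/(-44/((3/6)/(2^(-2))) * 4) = 37/8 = 4.62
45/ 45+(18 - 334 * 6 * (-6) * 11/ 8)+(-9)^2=16633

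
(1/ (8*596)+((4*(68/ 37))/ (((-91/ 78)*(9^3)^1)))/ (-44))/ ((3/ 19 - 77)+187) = 0.00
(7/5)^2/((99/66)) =98/75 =1.31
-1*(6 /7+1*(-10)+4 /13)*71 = 57084 /91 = 627.30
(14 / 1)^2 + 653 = 849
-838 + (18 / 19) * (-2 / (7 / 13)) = -841.52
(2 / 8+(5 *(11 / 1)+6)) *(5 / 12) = 1225 / 48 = 25.52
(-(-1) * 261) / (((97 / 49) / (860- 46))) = 10410246 / 97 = 107322.12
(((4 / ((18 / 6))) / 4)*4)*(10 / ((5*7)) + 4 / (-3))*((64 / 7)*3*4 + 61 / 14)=-70268 / 441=-159.34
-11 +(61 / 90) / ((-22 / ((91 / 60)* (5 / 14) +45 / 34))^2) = -79727563859 / 7251171840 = -11.00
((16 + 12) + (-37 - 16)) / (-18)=25 / 18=1.39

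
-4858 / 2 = -2429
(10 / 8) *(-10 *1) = -25 / 2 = -12.50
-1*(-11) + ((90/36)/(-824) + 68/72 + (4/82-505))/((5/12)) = -303707233/253380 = -1198.62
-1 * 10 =-10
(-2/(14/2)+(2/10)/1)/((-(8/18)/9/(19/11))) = 4617/1540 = 3.00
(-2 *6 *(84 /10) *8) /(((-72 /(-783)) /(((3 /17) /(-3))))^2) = -476847 /1445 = -330.00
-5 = -5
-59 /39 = -1.51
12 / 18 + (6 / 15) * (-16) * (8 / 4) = -182 / 15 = -12.13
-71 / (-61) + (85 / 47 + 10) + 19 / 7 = 314817 / 20069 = 15.69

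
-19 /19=-1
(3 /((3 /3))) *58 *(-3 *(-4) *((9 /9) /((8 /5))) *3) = 3915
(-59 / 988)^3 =-205379 / 964430272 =-0.00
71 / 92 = 0.77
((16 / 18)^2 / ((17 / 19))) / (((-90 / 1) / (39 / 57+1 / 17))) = -0.01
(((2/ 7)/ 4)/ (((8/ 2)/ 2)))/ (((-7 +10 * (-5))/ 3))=-1/ 532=-0.00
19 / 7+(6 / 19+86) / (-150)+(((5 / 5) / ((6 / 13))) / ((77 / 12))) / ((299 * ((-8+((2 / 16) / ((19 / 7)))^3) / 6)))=481222635497 / 225080732745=2.14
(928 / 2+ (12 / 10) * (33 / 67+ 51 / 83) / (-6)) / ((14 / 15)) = 19343046 / 38927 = 496.91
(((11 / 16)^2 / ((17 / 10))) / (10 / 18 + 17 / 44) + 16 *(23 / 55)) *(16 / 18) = 77965841 / 12555180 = 6.21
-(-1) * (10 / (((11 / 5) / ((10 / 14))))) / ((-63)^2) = 250 / 305613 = 0.00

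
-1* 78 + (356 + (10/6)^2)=2527/9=280.78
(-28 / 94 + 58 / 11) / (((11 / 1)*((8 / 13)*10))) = 8359 / 113740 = 0.07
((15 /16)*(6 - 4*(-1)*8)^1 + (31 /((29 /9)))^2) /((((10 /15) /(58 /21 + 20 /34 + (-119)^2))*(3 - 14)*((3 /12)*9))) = -1453646843983 /13210428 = -110037.83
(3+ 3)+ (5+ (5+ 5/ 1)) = 21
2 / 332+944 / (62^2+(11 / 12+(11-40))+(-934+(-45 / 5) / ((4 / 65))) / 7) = 0.26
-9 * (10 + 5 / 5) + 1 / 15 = -1484 / 15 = -98.93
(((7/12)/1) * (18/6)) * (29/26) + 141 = 14867/104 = 142.95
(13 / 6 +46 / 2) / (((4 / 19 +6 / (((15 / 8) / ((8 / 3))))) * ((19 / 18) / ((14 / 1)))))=6795 / 178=38.17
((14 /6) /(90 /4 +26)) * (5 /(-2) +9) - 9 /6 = -691 /582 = -1.19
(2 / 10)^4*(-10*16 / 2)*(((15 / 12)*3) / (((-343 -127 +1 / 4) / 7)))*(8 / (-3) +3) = 0.00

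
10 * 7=70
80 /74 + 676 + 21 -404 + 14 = 308.08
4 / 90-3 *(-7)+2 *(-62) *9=-49273 / 45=-1094.96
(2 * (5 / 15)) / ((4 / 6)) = 1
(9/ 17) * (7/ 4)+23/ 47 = 4525/ 3196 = 1.42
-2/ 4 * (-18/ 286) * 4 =18/ 143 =0.13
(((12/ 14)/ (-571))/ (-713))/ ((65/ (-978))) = -5868/ 185240965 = -0.00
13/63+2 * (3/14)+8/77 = 512/693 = 0.74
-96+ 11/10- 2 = -969/10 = -96.90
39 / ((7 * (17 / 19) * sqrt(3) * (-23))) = -247 * sqrt(3) / 2737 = -0.16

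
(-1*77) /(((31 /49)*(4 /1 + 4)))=-3773 /248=-15.21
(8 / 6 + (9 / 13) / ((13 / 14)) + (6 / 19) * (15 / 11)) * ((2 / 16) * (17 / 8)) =0.67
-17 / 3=-5.67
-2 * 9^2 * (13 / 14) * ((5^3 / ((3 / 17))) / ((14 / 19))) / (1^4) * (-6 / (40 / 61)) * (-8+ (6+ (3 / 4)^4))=-223551715725 / 100352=-2227675.74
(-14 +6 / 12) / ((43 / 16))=-216 / 43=-5.02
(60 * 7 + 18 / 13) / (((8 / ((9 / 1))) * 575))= 24651 / 29900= 0.82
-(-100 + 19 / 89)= 8881 / 89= 99.79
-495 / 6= -82.50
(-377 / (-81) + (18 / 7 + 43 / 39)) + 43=51.33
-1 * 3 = -3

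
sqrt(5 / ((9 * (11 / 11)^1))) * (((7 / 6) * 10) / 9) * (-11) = -385 * sqrt(5) / 81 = -10.63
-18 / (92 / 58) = -261 / 23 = -11.35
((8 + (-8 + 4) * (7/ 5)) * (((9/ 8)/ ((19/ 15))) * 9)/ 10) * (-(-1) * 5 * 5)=3645/ 76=47.96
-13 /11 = -1.18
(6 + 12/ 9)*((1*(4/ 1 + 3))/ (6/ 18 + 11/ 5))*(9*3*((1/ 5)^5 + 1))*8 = 51991632/ 11875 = 4378.24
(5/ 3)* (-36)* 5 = -300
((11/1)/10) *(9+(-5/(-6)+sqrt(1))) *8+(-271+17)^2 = 193834/3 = 64611.33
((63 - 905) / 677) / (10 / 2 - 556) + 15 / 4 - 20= -24243387 / 1492108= -16.25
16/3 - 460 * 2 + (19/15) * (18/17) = -232898/255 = -913.33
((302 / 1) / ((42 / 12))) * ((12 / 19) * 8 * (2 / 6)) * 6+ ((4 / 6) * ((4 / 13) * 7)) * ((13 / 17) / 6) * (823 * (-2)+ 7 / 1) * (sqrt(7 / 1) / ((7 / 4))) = 115968 / 133-26224 * sqrt(7) / 153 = 418.46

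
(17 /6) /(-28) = -0.10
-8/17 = -0.47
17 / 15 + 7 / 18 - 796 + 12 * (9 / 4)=-69073 / 90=-767.48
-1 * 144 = -144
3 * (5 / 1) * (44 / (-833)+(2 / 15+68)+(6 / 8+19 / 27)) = 31277881 / 29988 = 1043.01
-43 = -43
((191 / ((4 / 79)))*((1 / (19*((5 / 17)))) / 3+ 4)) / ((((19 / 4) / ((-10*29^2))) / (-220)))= 6460148328920 / 1083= 5965049241.85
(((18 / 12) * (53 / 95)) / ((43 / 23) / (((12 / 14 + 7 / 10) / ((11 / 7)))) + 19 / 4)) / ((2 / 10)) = 797226 / 1264507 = 0.63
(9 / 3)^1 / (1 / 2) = 6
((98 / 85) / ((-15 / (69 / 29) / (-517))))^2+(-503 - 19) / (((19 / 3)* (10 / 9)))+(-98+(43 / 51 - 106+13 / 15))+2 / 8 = 300049550286397 / 34634482500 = 8663.32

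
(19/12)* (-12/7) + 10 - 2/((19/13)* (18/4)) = 8357/1197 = 6.98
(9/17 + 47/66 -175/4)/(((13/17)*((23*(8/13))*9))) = -95389/218592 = -0.44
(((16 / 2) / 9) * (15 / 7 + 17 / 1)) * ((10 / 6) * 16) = 85760 / 189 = 453.76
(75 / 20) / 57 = 5 / 76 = 0.07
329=329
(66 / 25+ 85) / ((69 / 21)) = 15337 / 575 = 26.67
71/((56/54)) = 1917/28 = 68.46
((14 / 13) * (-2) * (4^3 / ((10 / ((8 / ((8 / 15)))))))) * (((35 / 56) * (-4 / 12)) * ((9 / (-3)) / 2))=-840 / 13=-64.62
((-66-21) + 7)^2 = 6400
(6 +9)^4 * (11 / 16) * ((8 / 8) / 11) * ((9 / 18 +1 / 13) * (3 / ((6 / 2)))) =759375 / 416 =1825.42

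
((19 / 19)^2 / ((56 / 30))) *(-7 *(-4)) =15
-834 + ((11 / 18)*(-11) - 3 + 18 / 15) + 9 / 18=-37891 / 45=-842.02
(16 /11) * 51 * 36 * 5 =146880 /11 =13352.73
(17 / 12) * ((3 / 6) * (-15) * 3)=-255 / 8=-31.88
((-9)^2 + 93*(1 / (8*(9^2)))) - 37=9535 / 216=44.14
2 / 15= 0.13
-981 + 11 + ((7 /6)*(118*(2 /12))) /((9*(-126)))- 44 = -2956883 /2916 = -1014.02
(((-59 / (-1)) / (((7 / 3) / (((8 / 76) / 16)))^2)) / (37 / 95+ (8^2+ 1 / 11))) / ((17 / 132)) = 0.00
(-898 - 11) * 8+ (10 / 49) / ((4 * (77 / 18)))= -27437211 / 3773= -7271.99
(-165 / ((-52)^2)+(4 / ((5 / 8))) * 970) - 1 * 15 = 16745707 / 2704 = 6192.94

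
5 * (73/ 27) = 365/ 27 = 13.52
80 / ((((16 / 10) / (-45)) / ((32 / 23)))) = -3130.43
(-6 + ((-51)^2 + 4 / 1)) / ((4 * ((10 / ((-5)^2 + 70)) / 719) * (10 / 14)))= 248534573 / 40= 6213364.32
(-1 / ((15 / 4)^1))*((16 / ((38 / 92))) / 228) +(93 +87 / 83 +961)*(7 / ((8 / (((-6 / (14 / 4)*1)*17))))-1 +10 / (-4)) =-41254254833 / 1348335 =-30596.44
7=7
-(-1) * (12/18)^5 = 32/243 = 0.13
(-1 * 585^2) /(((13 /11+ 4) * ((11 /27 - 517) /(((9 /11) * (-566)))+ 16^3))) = -16.12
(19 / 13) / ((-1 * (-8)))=0.18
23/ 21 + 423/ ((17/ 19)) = 169168/ 357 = 473.86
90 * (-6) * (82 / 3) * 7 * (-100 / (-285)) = -688800 / 19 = -36252.63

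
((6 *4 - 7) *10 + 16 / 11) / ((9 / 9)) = 1886 / 11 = 171.45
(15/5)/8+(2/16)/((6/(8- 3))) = 23/48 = 0.48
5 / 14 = 0.36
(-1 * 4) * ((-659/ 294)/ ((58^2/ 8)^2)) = 5272/ 103970307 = 0.00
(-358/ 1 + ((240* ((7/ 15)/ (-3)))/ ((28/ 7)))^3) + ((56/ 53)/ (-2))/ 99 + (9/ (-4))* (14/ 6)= -74064073/ 62964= -1176.29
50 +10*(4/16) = 105/2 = 52.50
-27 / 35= -0.77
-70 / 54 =-35 / 27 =-1.30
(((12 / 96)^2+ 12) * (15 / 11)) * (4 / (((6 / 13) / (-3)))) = -149955 / 352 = -426.01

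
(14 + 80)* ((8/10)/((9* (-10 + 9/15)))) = -8/9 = -0.89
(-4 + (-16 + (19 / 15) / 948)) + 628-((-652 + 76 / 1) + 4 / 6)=16827019 / 14220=1183.33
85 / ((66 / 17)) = 1445 / 66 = 21.89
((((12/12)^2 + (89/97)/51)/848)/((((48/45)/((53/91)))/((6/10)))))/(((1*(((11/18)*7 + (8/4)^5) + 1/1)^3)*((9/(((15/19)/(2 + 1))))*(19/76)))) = 1529685/1722714087156062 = 0.00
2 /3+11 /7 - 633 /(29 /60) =-796217 /609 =-1307.42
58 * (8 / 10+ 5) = 1682 / 5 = 336.40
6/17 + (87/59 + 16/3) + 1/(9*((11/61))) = 772234/99297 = 7.78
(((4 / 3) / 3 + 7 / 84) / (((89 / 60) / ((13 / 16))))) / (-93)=-1235 / 397296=-0.00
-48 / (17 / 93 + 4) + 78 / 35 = -125898 / 13615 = -9.25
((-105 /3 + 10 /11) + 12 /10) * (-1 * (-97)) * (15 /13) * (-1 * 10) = 5264190 /143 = 36812.52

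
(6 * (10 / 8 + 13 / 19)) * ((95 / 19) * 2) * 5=11025 / 19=580.26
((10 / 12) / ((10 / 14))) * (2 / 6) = 7 / 18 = 0.39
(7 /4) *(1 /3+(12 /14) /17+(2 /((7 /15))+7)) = 2083 /102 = 20.42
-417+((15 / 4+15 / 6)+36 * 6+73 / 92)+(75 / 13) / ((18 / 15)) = -189.15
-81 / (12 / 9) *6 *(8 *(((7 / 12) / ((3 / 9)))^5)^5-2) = -977638818539772390620079 / 281474976710656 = -3473270803.55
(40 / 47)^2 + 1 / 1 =3809 / 2209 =1.72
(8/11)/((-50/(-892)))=3568/275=12.97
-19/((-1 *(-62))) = -19/62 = -0.31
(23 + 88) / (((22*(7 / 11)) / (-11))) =-87.21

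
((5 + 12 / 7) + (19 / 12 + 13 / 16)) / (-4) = -3061 / 1344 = -2.28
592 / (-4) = -148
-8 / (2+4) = -4 / 3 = -1.33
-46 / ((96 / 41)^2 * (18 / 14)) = -270641 / 41472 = -6.53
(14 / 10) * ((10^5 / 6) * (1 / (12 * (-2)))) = -8750 / 9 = -972.22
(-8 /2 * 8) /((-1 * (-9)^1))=-32 /9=-3.56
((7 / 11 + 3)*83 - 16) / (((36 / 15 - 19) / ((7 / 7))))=-15720 / 913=-17.22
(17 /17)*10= 10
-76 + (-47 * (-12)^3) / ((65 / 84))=6817204 / 65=104880.06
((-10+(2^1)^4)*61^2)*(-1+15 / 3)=89304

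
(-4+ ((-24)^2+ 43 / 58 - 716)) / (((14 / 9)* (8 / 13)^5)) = -3966523119 / 3801088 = -1043.52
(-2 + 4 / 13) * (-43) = 946 / 13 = 72.77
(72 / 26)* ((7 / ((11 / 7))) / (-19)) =-0.65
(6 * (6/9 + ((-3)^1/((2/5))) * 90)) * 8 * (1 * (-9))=291312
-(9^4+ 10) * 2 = -13142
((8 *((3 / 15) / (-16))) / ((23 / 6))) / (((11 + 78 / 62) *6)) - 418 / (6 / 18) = -109599631 / 87400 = -1254.00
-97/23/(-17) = 97/391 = 0.25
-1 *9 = -9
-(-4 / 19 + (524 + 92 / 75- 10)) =-515.02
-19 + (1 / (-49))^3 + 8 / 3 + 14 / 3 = -4117718 / 352947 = -11.67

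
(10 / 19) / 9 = 10 / 171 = 0.06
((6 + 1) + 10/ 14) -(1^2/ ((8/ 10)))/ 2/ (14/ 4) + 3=10.54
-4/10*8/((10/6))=-48/25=-1.92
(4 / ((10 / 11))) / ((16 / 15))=33 / 8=4.12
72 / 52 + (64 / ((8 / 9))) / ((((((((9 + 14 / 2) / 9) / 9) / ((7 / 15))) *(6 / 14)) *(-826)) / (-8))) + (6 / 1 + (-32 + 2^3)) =-48978 / 3835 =-12.77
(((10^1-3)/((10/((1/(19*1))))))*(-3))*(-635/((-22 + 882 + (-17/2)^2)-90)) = 1778/21337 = 0.08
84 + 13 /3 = 265 /3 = 88.33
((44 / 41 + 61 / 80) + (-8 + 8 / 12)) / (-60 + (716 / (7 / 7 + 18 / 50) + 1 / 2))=-919649 / 78114840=-0.01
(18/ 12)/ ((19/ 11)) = 33/ 38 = 0.87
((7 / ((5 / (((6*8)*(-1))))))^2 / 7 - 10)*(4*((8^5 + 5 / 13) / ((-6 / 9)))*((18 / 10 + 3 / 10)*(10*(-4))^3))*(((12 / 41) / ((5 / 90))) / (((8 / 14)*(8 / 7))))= 72161332761901824 / 533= 135387115875988.41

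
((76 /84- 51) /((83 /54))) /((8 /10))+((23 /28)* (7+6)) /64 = -6034703 /148736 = -40.57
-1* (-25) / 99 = 25 / 99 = 0.25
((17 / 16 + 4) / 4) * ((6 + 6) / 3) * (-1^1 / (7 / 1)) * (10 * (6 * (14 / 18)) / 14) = -135 / 56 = -2.41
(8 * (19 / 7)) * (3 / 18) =76 / 21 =3.62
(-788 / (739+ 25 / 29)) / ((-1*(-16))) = -5713 / 85824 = -0.07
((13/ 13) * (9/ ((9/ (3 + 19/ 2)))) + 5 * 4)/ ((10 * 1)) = 13/ 4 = 3.25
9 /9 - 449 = -448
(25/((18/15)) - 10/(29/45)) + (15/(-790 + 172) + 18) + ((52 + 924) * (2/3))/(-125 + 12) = 5918170/337531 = 17.53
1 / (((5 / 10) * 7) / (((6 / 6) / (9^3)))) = 2 / 5103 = 0.00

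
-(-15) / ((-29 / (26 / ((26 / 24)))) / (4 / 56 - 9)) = 22500 / 203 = 110.84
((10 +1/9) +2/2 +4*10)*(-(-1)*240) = 36800/3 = 12266.67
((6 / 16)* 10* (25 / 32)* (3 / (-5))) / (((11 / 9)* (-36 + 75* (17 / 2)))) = -675 / 282304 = -0.00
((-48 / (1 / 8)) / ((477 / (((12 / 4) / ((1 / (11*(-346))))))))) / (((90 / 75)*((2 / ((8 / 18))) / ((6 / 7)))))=4871680 / 3339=1459.02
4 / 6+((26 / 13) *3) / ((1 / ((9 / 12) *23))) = 625 / 6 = 104.17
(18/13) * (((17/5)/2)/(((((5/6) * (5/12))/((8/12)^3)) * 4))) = 816/1625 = 0.50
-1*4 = -4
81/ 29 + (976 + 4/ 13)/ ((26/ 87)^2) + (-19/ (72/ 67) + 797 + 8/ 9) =17912737045/ 1529112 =11714.47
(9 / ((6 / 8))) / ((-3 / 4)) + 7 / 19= -297 / 19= -15.63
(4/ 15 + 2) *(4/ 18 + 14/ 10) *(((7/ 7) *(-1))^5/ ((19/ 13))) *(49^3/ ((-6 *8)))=1898031317/ 307800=6166.44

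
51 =51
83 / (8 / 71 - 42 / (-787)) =4637791 / 9278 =499.87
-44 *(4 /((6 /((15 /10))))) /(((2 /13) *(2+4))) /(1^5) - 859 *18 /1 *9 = -417617 /3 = -139205.67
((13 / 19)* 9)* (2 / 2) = 117 / 19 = 6.16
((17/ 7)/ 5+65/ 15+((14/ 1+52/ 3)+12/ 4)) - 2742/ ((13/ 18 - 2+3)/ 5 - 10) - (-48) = 33864119/ 91245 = 371.13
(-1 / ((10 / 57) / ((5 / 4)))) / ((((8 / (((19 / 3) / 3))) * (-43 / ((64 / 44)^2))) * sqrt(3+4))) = 1444 * sqrt(7) / 109263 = 0.03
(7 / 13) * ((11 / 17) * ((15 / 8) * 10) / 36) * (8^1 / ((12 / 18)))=1925 / 884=2.18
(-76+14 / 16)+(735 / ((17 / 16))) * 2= 177943 / 136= 1308.40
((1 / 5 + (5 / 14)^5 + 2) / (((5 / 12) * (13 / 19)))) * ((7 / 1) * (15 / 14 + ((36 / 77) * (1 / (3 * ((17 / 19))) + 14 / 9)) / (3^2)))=622228244411 / 9805876080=63.45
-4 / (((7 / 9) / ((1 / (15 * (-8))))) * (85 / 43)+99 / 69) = 11868 / 543143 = 0.02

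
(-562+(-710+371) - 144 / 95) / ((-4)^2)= -85739 / 1520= -56.41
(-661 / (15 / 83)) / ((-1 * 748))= 54863 / 11220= 4.89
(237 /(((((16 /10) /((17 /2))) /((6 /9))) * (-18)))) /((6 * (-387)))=0.02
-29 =-29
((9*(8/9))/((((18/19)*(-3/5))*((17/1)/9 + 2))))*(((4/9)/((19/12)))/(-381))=64/24003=0.00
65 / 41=1.59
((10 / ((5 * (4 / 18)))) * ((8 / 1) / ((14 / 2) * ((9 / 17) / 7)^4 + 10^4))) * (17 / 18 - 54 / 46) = -0.00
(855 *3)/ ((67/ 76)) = 194940/ 67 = 2909.55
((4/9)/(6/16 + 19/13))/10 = 208/8595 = 0.02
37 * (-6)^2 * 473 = 630036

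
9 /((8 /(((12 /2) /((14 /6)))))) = 81 /28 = 2.89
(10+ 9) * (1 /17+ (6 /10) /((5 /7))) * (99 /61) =718542 /25925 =27.72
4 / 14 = 2 / 7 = 0.29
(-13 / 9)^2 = 169 / 81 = 2.09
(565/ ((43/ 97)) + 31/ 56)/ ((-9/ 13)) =-4435041/ 2408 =-1841.79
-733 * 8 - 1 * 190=-6054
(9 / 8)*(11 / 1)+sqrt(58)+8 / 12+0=sqrt(58)+313 / 24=20.66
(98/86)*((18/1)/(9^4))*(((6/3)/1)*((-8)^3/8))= -12544/31347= -0.40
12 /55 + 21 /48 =577 /880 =0.66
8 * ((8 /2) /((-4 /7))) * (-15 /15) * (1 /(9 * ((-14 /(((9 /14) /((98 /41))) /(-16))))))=41 /5488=0.01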